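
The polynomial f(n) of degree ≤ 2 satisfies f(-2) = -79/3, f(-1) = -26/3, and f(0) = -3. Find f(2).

-83/3

Write f(n) = an^2 + bn + c. Substituting each data point gives a linear system:
  4a - 2b + c = -79/3
  a - b + c = -26/3
  c = -3
Solving the system yields a = -6, b = -1/3, c = -3.
So f(n) = -6n^2 - (1/3)n - 3.
Then f(2) = -83/3.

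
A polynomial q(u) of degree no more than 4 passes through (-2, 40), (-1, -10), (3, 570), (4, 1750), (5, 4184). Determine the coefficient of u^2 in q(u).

Write q(u) = au^4 + bu^3 + cu^2 + du + e. Substituting each data point gives a linear system:
  16a - 8b + 4c - 2d + e = 40
  a - b + c - d + e = -10
  81a + 27b + 9c + 3d + e = 570
  256a + 64b + 16c + 4d + e = 1750
  625a + 125b + 25c + 5d + e = 4184
Solving the system yields a = 6, b = 4, c = -3, d = 3, e = -6.
So q(u) = 6u^4 + 4u^3 - 3u^2 + 3u - 6.
The coefficient of u^2 is -3.

-3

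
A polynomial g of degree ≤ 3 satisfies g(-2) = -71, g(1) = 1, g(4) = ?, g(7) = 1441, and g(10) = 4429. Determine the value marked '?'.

The 4 known points determine the degree-3 polynomial uniquely.
Write g(s) = as^3 + bs^2 + cs + d. Substituting each data point gives a linear system:
  -8a + 4b - 2c + d = -71
  a + b + c + d = 1
  343a + 49b + 7c + d = 1441
  1000a + 100b + 10c + d = 4429
Solving the system yields a = 5, b = -6, c = 3, d = -1.
So g(s) = 5s³ - 6s² + 3s - 1.
Then g(4) = 235.

235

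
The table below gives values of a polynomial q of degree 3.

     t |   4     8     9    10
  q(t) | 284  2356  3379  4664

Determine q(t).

q(t) = 5t^3 - 4t^2 + 6t + 4

Using the Lagrange interpolation formula with nodes 4, 8, 9, 10:
  L_0(t) = (t - 8)(t - 9)(t - 10) / -120
  L_1(t) = (t - 4)(t - 9)(t - 10) / 8
  L_2(t) = (t - 4)(t - 8)(t - 10) / -5
  L_3(t) = (t - 4)(t - 8)(t - 9) / 12
Then q(t) = 284·L_0(t) + 2356·L_1(t) + 3379·L_2(t) + 4664·L_3(t).
Expanding and collecting terms gives q(t) = 5t^3 - 4t^2 + 6t + 4.
Check: q(10) = 4664. ✓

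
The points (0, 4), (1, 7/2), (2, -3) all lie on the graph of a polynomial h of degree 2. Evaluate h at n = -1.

Forward differences of the values at n = 0, 1, 2:
  h  : 4  7/2  -3
  Δ  : -1/2  -13/2
  Δ^2: -6
The second differences are constant, confirming degree 2.
Interpolating (Newton forward form) and evaluating at n = -1 gives h(-1) = -3/2.

-3/2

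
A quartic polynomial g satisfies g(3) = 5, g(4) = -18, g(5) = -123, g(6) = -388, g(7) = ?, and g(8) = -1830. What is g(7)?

The 5 known points determine the degree-4 polynomial uniquely.
Write g(u) = au^4 + bu^3 + cu^2 + du + e. Substituting each data point gives a linear system:
  81a + 27b + 9c + 3d + e = 5
  256a + 64b + 16c + 4d + e = -18
  625a + 125b + 25c + 5d + e = -123
  1296a + 216b + 36c + 6d + e = -388
  4096a + 512b + 64c + 8d + e = -1830
Solving the system yields a = -1, b = 5, c = -4, d = -5, e = 2.
So g(u) = -u⁴ + 5u³ - 4u² - 5u + 2.
Then g(7) = -915.

-915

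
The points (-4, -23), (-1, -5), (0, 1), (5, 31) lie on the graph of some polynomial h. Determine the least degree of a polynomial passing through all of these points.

Divided differences on the nodes -4, -1, 0, 5:
  order 0: -23  -5  1  31
  order 1: 6  6  6
  order 2: 0  0
  order 3: 0
The order-1 divided differences are all 6 (nonzero) and every higher order vanishes, so the data lies on a polynomial of degree exactly 1.

1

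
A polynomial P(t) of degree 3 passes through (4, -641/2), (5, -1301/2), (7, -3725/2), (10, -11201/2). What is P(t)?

P(t) = -6t^3 + 4t^2 - 1/2

Write P(t) = at^3 + bt^2 + ct + d. Substituting each data point gives a linear system:
  64a + 16b + 4c + d = -641/2
  125a + 25b + 5c + d = -1301/2
  343a + 49b + 7c + d = -3725/2
  1000a + 100b + 10c + d = -11201/2
Solving the system yields a = -6, b = 4, c = 0, d = -1/2.
So P(t) = -6t³ + 4t² - 1/2.
Check: P(4) = -641/2. ✓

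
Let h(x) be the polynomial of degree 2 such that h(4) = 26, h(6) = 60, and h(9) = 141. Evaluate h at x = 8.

110

Write h(x) = ax^2 + bx + c. Substituting each data point gives a linear system:
  16a + 4b + c = 26
  36a + 6b + c = 60
  81a + 9b + c = 141
Solving the system yields a = 2, b = -3, c = 6.
So h(x) = 2x² - 3x + 6.
Then h(8) = 110.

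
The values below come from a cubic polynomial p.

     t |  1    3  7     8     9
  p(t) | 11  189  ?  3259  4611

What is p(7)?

2201

The 4 known points determine the degree-3 polynomial uniquely.
Write p(t) = at^3 + bt^2 + ct + d. Substituting each data point gives a linear system:
  a + b + c + d = 11
  27a + 9b + 3c + d = 189
  512a + 64b + 8c + d = 3259
  729a + 81b + 9c + d = 4611
Solving the system yields a = 6, b = 3, c = -1, d = 3.
So p(t) = 6t³ + 3t² - t + 3.
Then p(7) = 2201.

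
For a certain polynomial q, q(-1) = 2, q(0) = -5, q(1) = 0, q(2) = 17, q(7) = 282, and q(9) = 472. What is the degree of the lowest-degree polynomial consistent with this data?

2

Divided differences on the nodes -1, 0, 1, 2, 7, 9:
  order 0: 2  -5  0  17  282  472
  order 1: -7  5  17  53  95
  order 2: 6  6  6  6
  order 3: 0  0  0
  order 4: 0  0
  order 5: 0
The order-2 divided differences are all 6 (nonzero) and every higher order vanishes, so the data lies on a polynomial of degree exactly 2.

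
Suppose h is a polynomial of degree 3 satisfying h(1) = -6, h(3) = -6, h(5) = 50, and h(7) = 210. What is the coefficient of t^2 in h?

Write h(t) = at^3 + bt^2 + ct + d. Substituting each data point gives a linear system:
  a + b + c + d = -6
  27a + 9b + 3c + d = -6
  125a + 25b + 5c + d = 50
  343a + 49b + 7c + d = 210
Solving the system yields a = 1, b = -2, c = -5, d = 0.
So h(t) = t^3 - 2t^2 - 5t.
The coefficient of t^2 is -2.

-2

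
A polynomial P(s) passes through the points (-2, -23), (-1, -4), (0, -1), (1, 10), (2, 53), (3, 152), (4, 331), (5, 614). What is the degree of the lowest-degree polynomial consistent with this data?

3

Forward differences of the values at s = -2, -1, 0, 1, 2, 3, 4, 5:
  P  : -23  -4  -1  10  53  152  331  614
  Δ  : 19  3  11  43  99  179  283
  Δ^2: -16  8  32  56  80  104
  Δ^3: 24  24  24  24  24
  Δ^4: 0  0  0  0
  Δ^5: 0  0  0
  Δ^6: 0  0
  Δ^7: 0
The third differences are constant (24) and nonzero, while all higher differences vanish, so the minimal degree is 3.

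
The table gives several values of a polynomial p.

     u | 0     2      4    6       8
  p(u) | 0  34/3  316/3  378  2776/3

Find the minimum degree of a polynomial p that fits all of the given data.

Forward differences of the values at u = 0, 2, 4, 6, 8:
  p  : 0  34/3  316/3  378  2776/3
  Δ  : 34/3  94  818/3  1642/3
  Δ^2: 248/3  536/3  824/3
  Δ^3: 96  96
  Δ^4: 0
The third differences are constant (96) and nonzero, while all higher differences vanish, so the minimal degree is 3.

3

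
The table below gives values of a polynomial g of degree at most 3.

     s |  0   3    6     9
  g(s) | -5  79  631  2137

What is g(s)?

Write g(s) = as^3 + bs^2 + cs + d. Substituting each data point gives a linear system:
  d = -5
  27a + 9b + 3c + d = 79
  216a + 36b + 6c + d = 631
  729a + 81b + 9c + d = 2137
Solving the system yields a = 3, b = -1, c = 4, d = -5.
So g(s) = 3s^3 - s^2 + 4s - 5.
Check: g(3) = 79. ✓

g(s) = 3s^3 - s^2 + 4s - 5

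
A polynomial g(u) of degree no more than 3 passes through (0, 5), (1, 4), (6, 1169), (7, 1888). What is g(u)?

g(u) = 6u^3 - 3u^2 - 4u + 5

Using the Lagrange interpolation formula with nodes 0, 1, 6, 7:
  L_0(u) = (u - 1)(u - 6)(u - 7) / -42
  L_1(u) = u(u - 6)(u - 7) / 30
  L_2(u) = u(u - 1)(u - 7) / -30
  L_3(u) = u(u - 1)(u - 6) / 42
Then g(u) = 5·L_0(u) + 4·L_1(u) + 1169·L_2(u) + 1888·L_3(u).
Expanding and collecting terms gives g(u) = 6u³ - 3u² - 4u + 5.
Check: g(0) = 5. ✓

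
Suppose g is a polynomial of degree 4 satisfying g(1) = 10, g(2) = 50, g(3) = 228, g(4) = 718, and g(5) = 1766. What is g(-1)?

Write g(n) = an^4 + bn^3 + cn^2 + dn + e. Substituting each data point gives a linear system:
  a + b + c + d + e = 10
  16a + 8b + 4c + 2d + e = 50
  81a + 27b + 9c + 3d + e = 228
  256a + 64b + 16c + 4d + e = 718
  625a + 125b + 25c + 5d + e = 1766
Solving the system yields a = 3, b = -1, c = 0, d = 2, e = 6.
So g(n) = 3n^4 - n^3 + 2n + 6.
Then g(-1) = 8.

8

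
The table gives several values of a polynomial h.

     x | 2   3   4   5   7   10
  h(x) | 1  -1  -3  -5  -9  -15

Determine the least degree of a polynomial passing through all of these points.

1

Divided differences on the nodes 2, 3, 4, 5, 7, 10:
  order 0: 1  -1  -3  -5  -9  -15
  order 1: -2  -2  -2  -2  -2
  order 2: 0  0  0  0
  order 3: 0  0  0
  order 4: 0  0
  order 5: 0
The order-1 divided differences are all -2 (nonzero) and every higher order vanishes, so the data lies on a polynomial of degree exactly 1.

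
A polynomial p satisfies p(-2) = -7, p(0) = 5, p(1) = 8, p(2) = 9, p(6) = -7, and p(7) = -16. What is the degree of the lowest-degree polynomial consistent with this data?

2

Divided differences on the nodes -2, 0, 1, 2, 6, 7:
  order 0: -7  5  8  9  -7  -16
  order 1: 6  3  1  -4  -9
  order 2: -1  -1  -1  -1
  order 3: 0  0  0
  order 4: 0  0
  order 5: 0
The order-2 divided differences are all -1 (nonzero) and every higher order vanishes, so the data lies on a polynomial of degree exactly 2.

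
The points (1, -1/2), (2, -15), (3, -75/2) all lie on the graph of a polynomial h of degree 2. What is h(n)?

Write h(n) = an^2 + bn + c. Substituting each data point gives a linear system:
  a + b + c = -1/2
  4a + 2b + c = -15
  9a + 3b + c = -75/2
Solving the system yields a = -4, b = -5/2, c = 6.
So h(n) = -4n² - (5/2)n + 6.
Check: h(2) = -15. ✓

h(n) = -4n^2 - (5/2)n + 6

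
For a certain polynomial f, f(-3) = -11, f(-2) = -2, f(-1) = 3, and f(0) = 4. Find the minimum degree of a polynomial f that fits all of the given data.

2

Forward differences of the values at u = -3, -2, -1, 0:
  f  : -11  -2  3  4
  Δ  : 9  5  1
  Δ^2: -4  -4
  Δ^3: 0
The second differences are constant (-4) and nonzero, while all higher differences vanish, so the minimal degree is 2.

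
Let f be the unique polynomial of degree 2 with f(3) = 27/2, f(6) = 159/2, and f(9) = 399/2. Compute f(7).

227/2

Write f(n) = an^2 + bn + c. Substituting each data point gives a linear system:
  9a + 3b + c = 27/2
  36a + 6b + c = 159/2
  81a + 9b + c = 399/2
Solving the system yields a = 3, b = -5, c = 3/2.
So f(n) = 3n^2 - 5n + 3/2.
Then f(7) = 227/2.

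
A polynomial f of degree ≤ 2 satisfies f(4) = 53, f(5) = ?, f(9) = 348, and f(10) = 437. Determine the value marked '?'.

92

The 3 known points determine the degree-2 polynomial uniquely.
Write f(u) = au^2 + bu + c. Substituting each data point gives a linear system:
  16a + 4b + c = 53
  81a + 9b + c = 348
  100a + 10b + c = 437
Solving the system yields a = 5, b = -6, c = -3.
So f(u) = 5u² - 6u - 3.
Then f(5) = 92.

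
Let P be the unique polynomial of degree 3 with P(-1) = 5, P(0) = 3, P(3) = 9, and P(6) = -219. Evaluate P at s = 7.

Using the Lagrange interpolation formula with nodes -1, 0, 3, 6:
  L_0(s) = s(s - 3)(s - 6) / -28
  L_1(s) = (s + 1)(s - 3)(s - 6) / 18
  L_2(s) = (s + 1)s(s - 6) / -36
  L_3(s) = (s + 1)s(s - 3) / 126
Then P(s) = 5·L_0(s) + 3·L_1(s) + 9·L_2(s) - 219·L_3(s).
Expanding and collecting terms gives P(s) = -2s^3 + 5s^2 + 5s + 3.
Evaluating at s = 7: P(7) = -403.

-403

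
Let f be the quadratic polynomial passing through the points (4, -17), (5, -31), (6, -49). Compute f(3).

Write f(t) = at^2 + bt + c. Substituting each data point gives a linear system:
  16a + 4b + c = -17
  25a + 5b + c = -31
  36a + 6b + c = -49
Solving the system yields a = -2, b = 4, c = -1.
So f(t) = -2t^2 + 4t - 1.
Then f(3) = -7.

-7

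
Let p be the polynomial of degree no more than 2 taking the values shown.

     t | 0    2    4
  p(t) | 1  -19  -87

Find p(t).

Using the Lagrange interpolation formula with nodes 0, 2, 4:
  L_0(t) = (t - 2)(t - 4) / 8
  L_1(t) = t(t - 4) / -4
  L_2(t) = t(t - 2) / 8
Then p(t) = 1·L_0(t) - 19·L_1(t) - 87·L_2(t).
Expanding and collecting terms gives p(t) = -6t² + 2t + 1.
Check: p(2) = -19. ✓

p(t) = -6t^2 + 2t + 1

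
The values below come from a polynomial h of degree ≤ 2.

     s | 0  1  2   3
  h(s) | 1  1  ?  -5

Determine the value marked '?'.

-1

The 3 known points determine the degree-2 polynomial uniquely.
Write h(s) = as^2 + bs + c. Substituting each data point gives a linear system:
  c = 1
  a + b + c = 1
  9a + 3b + c = -5
Solving the system yields a = -1, b = 1, c = 1.
So h(s) = -s² + s + 1.
Then h(2) = -1.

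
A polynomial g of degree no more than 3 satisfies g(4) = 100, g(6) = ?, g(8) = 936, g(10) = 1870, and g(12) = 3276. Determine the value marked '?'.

378

On equispaced nodes a degree-3 polynomial has vanishing fourth forward difference, so
  g(4) - 4·g(6) + 6·g(8) - 4·g(10) + g(12) = 0.
Substituting the known values and solving for g(6):
  -4·g(6) = -1512
  g(6) = 378.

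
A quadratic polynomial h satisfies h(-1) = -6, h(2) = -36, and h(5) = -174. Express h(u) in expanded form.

h(u) = -6u^2 - 4u - 4

Using the Lagrange interpolation formula with nodes -1, 2, 5:
  L_0(u) = (u - 2)(u - 5) / 18
  L_1(u) = (u + 1)(u - 5) / -9
  L_2(u) = (u + 1)(u - 2) / 18
Then h(u) = -6·L_0(u) - 36·L_1(u) - 174·L_2(u).
Expanding and collecting terms gives h(u) = -6u^2 - 4u - 4.
Check: h(-1) = -6. ✓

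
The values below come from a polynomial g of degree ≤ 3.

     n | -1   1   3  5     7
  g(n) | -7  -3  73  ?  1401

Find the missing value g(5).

461

The 4 known points determine the degree-3 polynomial uniquely.
Write g(n) = an^3 + bn^2 + cn + d. Substituting each data point gives a linear system:
  -a + b - c + d = -7
  a + b + c + d = -3
  27a + 9b + 3c + d = 73
  343a + 49b + 7c + d = 1401
Solving the system yields a = 5, b = -6, c = -3, d = 1.
So g(n) = 5n^3 - 6n^2 - 3n + 1.
Then g(5) = 461.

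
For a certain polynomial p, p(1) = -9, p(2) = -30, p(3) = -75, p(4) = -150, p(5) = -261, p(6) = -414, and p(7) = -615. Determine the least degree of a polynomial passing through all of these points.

Forward differences of the values at t = 1, 2, 3, 4, 5, 6, 7:
  p  : -9  -30  -75  -150  -261  -414  -615
  Δ  : -21  -45  -75  -111  -153  -201
  Δ^2: -24  -30  -36  -42  -48
  Δ^3: -6  -6  -6  -6
  Δ^4: 0  0  0
  Δ^5: 0  0
  Δ^6: 0
The third differences are constant (-6) and nonzero, while all higher differences vanish, so the minimal degree is 3.

3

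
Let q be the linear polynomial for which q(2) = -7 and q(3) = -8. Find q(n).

Using the Lagrange interpolation formula with nodes 2, 3:
  L_0(n) = (n - 3) / -1
  L_1(n) = (n - 2) / 1
Then q(n) = -7·L_0(n) - 8·L_1(n).
Expanding and collecting terms gives q(n) = -n - 5.
Check: q(2) = -7. ✓

q(n) = -n - 5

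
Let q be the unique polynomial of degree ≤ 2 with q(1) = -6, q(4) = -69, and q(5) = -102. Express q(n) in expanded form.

Write q(n) = an^2 + bn + c. Substituting each data point gives a linear system:
  a + b + c = -6
  16a + 4b + c = -69
  25a + 5b + c = -102
Solving the system yields a = -3, b = -6, c = 3.
So q(n) = -3n^2 - 6n + 3.
Check: q(1) = -6. ✓

q(n) = -3n^2 - 6n + 3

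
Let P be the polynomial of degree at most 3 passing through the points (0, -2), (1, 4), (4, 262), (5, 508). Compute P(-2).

-38

Write P(n) = an^3 + bn^2 + cn + d. Substituting each data point gives a linear system:
  d = -2
  a + b + c + d = 4
  64a + 16b + 4c + d = 262
  125a + 25b + 5c + d = 508
Solving the system yields a = 4, b = 0, c = 2, d = -2.
So P(n) = 4n^3 + 2n - 2.
Then P(-2) = -38.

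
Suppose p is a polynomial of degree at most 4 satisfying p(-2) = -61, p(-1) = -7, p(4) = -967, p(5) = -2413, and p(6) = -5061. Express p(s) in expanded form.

Using the Lagrange interpolation formula with nodes -2, -1, 4, 5, 6:
  L_0(s) = (s + 1)(s - 4)(s - 5)(s - 6) / 336
  L_1(s) = (s + 2)(s - 4)(s - 5)(s - 6) / -210
  L_2(s) = (s + 2)(s + 1)(s - 5)(s - 6) / 60
  L_3(s) = (s + 2)(s + 1)(s - 4)(s - 6) / -42
  L_4(s) = (s + 2)(s + 1)(s - 4)(s - 5) / 112
Then p(s) = -61·L_0(s) - 7·L_1(s) - 967·L_2(s) - 2413·L_3(s) - 5061·L_4(s).
Expanding and collecting terms gives p(s) = -4s^4 + 3s^2 + 3s - 3.
Check: p(6) = -5061. ✓

p(s) = -4s^4 + 3s^2 + 3s - 3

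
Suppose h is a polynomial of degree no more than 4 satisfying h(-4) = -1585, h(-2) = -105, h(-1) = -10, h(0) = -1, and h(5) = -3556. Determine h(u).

Write h(u) = au^4 + bu^3 + cu^2 + du + e. Substituting each data point gives a linear system:
  256a - 64b + 16c - 4d + e = -1585
  16a - 8b + 4c - 2d + e = -105
  a - b + c - d + e = -10
  e = -1
  625a + 125b + 25c + 5d + e = -3556
Solving the system yields a = -6, b = 1, c = 2, d = 4, e = -1.
So h(u) = -6u^4 + u^3 + 2u^2 + 4u - 1.
Check: h(-2) = -105. ✓

h(u) = -6u^4 + u^3 + 2u^2 + 4u - 1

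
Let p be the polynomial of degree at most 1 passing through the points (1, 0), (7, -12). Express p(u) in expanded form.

p(u) = -2u + 2

Using the Lagrange interpolation formula with nodes 1, 7:
  L_0(u) = (u - 7) / -6
  L_1(u) = (u - 1) / 6
Then p(u) = 0·L_0(u) - 12·L_1(u).
Expanding and collecting terms gives p(u) = -2u + 2.
Check: p(1) = 0. ✓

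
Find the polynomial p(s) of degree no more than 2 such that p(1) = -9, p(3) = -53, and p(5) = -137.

p(s) = -5s^2 - 2s - 2

Write p(s) = as^2 + bs + c. Substituting each data point gives a linear system:
  a + b + c = -9
  9a + 3b + c = -53
  25a + 5b + c = -137
Solving the system yields a = -5, b = -2, c = -2.
So p(s) = -5s² - 2s - 2.
Check: p(1) = -9. ✓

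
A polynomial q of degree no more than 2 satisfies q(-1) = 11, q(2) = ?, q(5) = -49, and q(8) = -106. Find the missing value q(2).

-10

The 3 known points determine the degree-2 polynomial uniquely.
Write q(s) = as^2 + bs + c. Substituting each data point gives a linear system:
  a - b + c = 11
  25a + 5b + c = -49
  64a + 8b + c = -106
Solving the system yields a = -1, b = -6, c = 6.
So q(s) = -s^2 - 6s + 6.
Then q(2) = -10.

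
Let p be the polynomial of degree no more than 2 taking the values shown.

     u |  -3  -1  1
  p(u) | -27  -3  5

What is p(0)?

Write p(u) = au^2 + bu + c. Substituting each data point gives a linear system:
  9a - 3b + c = -27
  a - b + c = -3
  a + b + c = 5
Solving the system yields a = -2, b = 4, c = 3.
So p(u) = -2u^2 + 4u + 3.
Then p(0) = 3.

3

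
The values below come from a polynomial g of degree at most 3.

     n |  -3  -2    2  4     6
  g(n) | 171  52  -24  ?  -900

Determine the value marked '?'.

The 4 known points determine the degree-3 polynomial uniquely.
Write g(n) = an^3 + bn^2 + cn + d. Substituting each data point gives a linear system:
  -27a + 9b - 3c + d = 171
  -8a + 4b - 2c + d = 52
  8a + 4b + 2c + d = -24
  216a + 36b + 6c + d = -900
Solving the system yields a = -5, b = 5, c = 1, d = -6.
So g(n) = -5n^3 + 5n^2 + n - 6.
Then g(4) = -242.

-242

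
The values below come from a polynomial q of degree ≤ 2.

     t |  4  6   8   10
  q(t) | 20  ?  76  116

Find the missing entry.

44

On equispaced nodes a degree-2 polynomial has vanishing third forward difference, so
  - q(4) + 3·q(6) - 3·q(8) + q(10) = 0.
Substituting the known values and solving for q(6):
  3·q(6) = 132
  q(6) = 44.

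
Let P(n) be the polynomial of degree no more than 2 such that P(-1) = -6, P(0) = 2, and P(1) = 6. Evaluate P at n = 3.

2

Forward differences of the values at n = -1, 0, 1:
  P  : -6  2  6
  Δ  : 8  4
  Δ^2: -4
The second differences are constant, confirming degree 2.
Interpolating (Newton forward form) and evaluating at n = 3 gives P(3) = 2.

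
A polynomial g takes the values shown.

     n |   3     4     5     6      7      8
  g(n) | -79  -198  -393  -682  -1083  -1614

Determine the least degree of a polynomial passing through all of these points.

Forward differences of the values at n = 3, 4, 5, 6, 7, 8:
  g  : -79  -198  -393  -682  -1083  -1614
  Δ  : -119  -195  -289  -401  -531
  Δ^2: -76  -94  -112  -130
  Δ^3: -18  -18  -18
  Δ^4: 0  0
  Δ^5: 0
The third differences are constant (-18) and nonzero, while all higher differences vanish, so the minimal degree is 3.

3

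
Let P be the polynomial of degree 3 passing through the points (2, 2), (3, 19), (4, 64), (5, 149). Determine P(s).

P(s) = 2s^3 - 4s^2 - s + 4

Write P(s) = as^3 + bs^2 + cs + d. Substituting each data point gives a linear system:
  8a + 4b + 2c + d = 2
  27a + 9b + 3c + d = 19
  64a + 16b + 4c + d = 64
  125a + 25b + 5c + d = 149
Solving the system yields a = 2, b = -4, c = -1, d = 4.
So P(s) = 2s^3 - 4s^2 - s + 4.
Check: P(2) = 2. ✓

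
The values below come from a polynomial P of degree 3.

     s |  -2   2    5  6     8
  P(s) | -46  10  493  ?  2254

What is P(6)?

The 4 known points determine the degree-3 polynomial uniquely.
Write P(s) = as^3 + bs^2 + cs + d. Substituting each data point gives a linear system:
  -8a + 4b - 2c + d = -46
  8a + 4b + 2c + d = 10
  125a + 25b + 5c + d = 493
  512a + 64b + 8c + d = 2254
Solving the system yields a = 5, b = -4, c = -6, d = -2.
So P(s) = 5s^3 - 4s^2 - 6s - 2.
Then P(6) = 898.

898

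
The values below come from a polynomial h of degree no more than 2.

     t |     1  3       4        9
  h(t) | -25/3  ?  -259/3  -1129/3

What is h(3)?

-157/3

The 3 known points determine the degree-2 polynomial uniquely.
Write h(t) = at^2 + bt + c. Substituting each data point gives a linear system:
  a + b + c = -25/3
  16a + 4b + c = -259/3
  81a + 9b + c = -1129/3
Solving the system yields a = -4, b = -6, c = 5/3.
So h(t) = -4t^2 - 6t + 5/3.
Then h(3) = -157/3.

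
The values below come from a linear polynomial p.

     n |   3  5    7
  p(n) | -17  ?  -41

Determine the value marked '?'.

On equispaced nodes a degree-1 polynomial has vanishing second forward difference, so
  p(3) - 2·p(5) + p(7) = 0.
Substituting the known values and solving for p(5):
  -2·p(5) = 58
  p(5) = -29.

-29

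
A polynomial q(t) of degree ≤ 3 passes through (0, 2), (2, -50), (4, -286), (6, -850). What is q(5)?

-518

Forward differences of the values at t = 0, 2, 4, 6:
  q  : 2  -50  -286  -850
  Δ  : -52  -236  -564
  Δ^2: -184  -328
  Δ^3: -144
The third differences are constant, confirming degree 3.
Interpolating (Newton forward form) and evaluating at t = 5 gives q(5) = -518.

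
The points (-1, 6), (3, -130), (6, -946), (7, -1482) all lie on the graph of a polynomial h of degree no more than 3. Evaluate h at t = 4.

-294

Using the Lagrange interpolation formula with nodes -1, 3, 6, 7:
  L_0(t) = (t - 3)(t - 6)(t - 7) / -224
  L_1(t) = (t + 1)(t - 6)(t - 7) / 48
  L_2(t) = (t + 1)(t - 3)(t - 7) / -21
  L_3(t) = (t + 1)(t - 3)(t - 6) / 32
Then h(t) = 6·L_0(t) - 130·L_1(t) - 946·L_2(t) - 1482·L_3(t).
Expanding and collecting terms gives h(t) = -4t^3 - 2t^2 - 2t + 2.
Evaluating at t = 4: h(4) = -294.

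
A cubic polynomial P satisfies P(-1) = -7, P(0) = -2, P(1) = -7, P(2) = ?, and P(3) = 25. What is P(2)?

-4

The 4 known points determine the degree-3 polynomial uniquely.
Write P(n) = an^3 + bn^2 + cn + d. Substituting each data point gives a linear system:
  -a + b - c + d = -7
  d = -2
  a + b + c + d = -7
  27a + 9b + 3c + d = 25
Solving the system yields a = 3, b = -5, c = -3, d = -2.
So P(n) = 3n^3 - 5n^2 - 3n - 2.
Then P(2) = -4.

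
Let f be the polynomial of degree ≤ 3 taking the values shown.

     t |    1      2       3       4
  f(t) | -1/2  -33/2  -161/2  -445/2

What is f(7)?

Write f(t) = at^3 + bt^2 + ct + d. Substituting each data point gives a linear system:
  a + b + c + d = -1/2
  8a + 4b + 2c + d = -33/2
  27a + 9b + 3c + d = -161/2
  64a + 16b + 4c + d = -445/2
Solving the system yields a = -5, b = 6, c = 1, d = -5/2.
So f(t) = -5t^3 + 6t^2 + t - 5/2.
Then f(7) = -2833/2.

-2833/2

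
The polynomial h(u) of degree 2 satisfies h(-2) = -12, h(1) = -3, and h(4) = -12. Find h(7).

Forward differences of the values at u = -2, 1, 4:
  h  : -12  -3  -12
  Δ  : 9  -9
  Δ^2: -18
The second differences are constant, confirming degree 2.
Interpolating (Newton forward form) and evaluating at u = 7 gives h(7) = -39.

-39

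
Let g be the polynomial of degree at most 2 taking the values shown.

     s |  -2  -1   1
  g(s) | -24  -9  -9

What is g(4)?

-84

Write g(s) = as^2 + bs + c. Substituting each data point gives a linear system:
  4a - 2b + c = -24
  a - b + c = -9
  a + b + c = -9
Solving the system yields a = -5, b = 0, c = -4.
So g(s) = -5s² - 4.
Then g(4) = -84.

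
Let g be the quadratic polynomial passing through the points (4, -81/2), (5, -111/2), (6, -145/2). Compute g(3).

-55/2

Using the Lagrange interpolation formula with nodes 4, 5, 6:
  L_0(t) = (t - 5)(t - 6) / 2
  L_1(t) = (t - 4)(t - 6) / -1
  L_2(t) = (t - 4)(t - 5) / 2
Then g(t) = -81/2·L_0(t) - 111/2·L_1(t) - 145/2·L_2(t).
Expanding and collecting terms gives g(t) = -t^2 - 6t - 1/2.
Evaluating at t = 3: g(3) = -55/2.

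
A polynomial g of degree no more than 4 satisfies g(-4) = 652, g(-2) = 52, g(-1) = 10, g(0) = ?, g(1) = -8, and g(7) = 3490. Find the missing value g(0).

The 5 known points determine the degree-4 polynomial uniquely.
Write g(x) = ax^4 + bx^3 + cx^2 + dx + e. Substituting each data point gives a linear system:
  256a - 64b + 16c - 4d + e = 652
  16a - 8b + 4c - 2d + e = 52
  a - b + c - d + e = 10
  a + b + c + d + e = -8
  2401a + 343b + 49c + 7d + e = 3490
Solving the system yields a = 2, b = -3, c = -5, d = -6, e = 4.
So g(x) = 2x⁴ - 3x³ - 5x² - 6x + 4.
Then g(0) = 4.

4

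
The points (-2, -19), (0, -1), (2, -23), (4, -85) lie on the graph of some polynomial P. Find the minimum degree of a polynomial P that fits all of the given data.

Forward differences of the values at n = -2, 0, 2, 4:
  P  : -19  -1  -23  -85
  Δ  : 18  -22  -62
  Δ^2: -40  -40
  Δ^3: 0
The second differences are constant (-40) and nonzero, while all higher differences vanish, so the minimal degree is 2.

2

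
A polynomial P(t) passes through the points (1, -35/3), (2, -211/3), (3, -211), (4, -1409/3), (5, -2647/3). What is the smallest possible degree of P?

Forward differences of the values at t = 1, 2, 3, 4, 5:
  P  : -35/3  -211/3  -211  -1409/3  -2647/3
  Δ  : -176/3  -422/3  -776/3  -1238/3
  Δ^2: -82  -118  -154
  Δ^3: -36  -36
  Δ^4: 0
The third differences are constant (-36) and nonzero, while all higher differences vanish, so the minimal degree is 3.

3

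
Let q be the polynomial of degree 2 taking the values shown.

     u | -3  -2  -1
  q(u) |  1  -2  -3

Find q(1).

1

Using the Lagrange interpolation formula with nodes -3, -2, -1:
  L_0(u) = (u + 2)(u + 1) / 2
  L_1(u) = (u + 3)(u + 1) / -1
  L_2(u) = (u + 3)(u + 2) / 2
Then q(u) = 1·L_0(u) - 2·L_1(u) - 3·L_2(u).
Expanding and collecting terms gives q(u) = u² + 2u - 2.
Evaluating at u = 1: q(1) = 1.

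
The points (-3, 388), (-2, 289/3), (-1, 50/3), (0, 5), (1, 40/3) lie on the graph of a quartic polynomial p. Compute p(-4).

Using the Lagrange interpolation formula with nodes -3, -2, -1, 0, 1:
  L_0(n) = (n + 2)(n + 1)n(n - 1) / 24
  L_1(n) = (n + 3)(n + 1)n(n - 1) / -6
  L_2(n) = (n + 3)(n + 2)n(n - 1) / 4
  L_3(n) = (n + 3)(n + 2)(n + 1)(n - 1) / -6
  L_4(n) = (n + 3)(n + 2)(n + 1)n / 24
Then p(n) = 388·L_0(n) + 289/3·L_1(n) + 50/3·L_2(n) + 5·L_3(n) + 40/3·L_4(n).
Expanding and collecting terms gives p(n) = 4n^4 + 6n^2 - (5/3)n + 5.
Evaluating at n = -4: p(-4) = 3395/3.

3395/3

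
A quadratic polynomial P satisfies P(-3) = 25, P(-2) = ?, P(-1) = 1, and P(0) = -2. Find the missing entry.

10

On equispaced nodes a degree-2 polynomial has vanishing third forward difference, so
  - P(-3) + 3·P(-2) - 3·P(-1) + P(0) = 0.
Substituting the known values and solving for P(-2):
  3·P(-2) = 30
  P(-2) = 10.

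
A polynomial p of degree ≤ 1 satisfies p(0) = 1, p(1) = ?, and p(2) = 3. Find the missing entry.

2

On equispaced nodes a degree-1 polynomial has vanishing second forward difference, so
  p(0) - 2·p(1) + p(2) = 0.
Substituting the known values and solving for p(1):
  -2·p(1) = -4
  p(1) = 2.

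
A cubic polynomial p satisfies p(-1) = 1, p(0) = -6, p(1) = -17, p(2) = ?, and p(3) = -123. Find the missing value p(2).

-50

The 4 known points determine the degree-3 polynomial uniquely.
Write p(n) = an^3 + bn^2 + cn + d. Substituting each data point gives a linear system:
  -a + b - c + d = 1
  d = -6
  a + b + c + d = -17
  27a + 9b + 3c + d = -123
Solving the system yields a = -3, b = -2, c = -6, d = -6.
So p(n) = -3n^3 - 2n^2 - 6n - 6.
Then p(2) = -50.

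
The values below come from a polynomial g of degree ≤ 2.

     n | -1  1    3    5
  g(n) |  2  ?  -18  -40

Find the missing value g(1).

-4

The 3 known points determine the degree-2 polynomial uniquely.
Write g(n) = an^2 + bn + c. Substituting each data point gives a linear system:
  a - b + c = 2
  9a + 3b + c = -18
  25a + 5b + c = -40
Solving the system yields a = -1, b = -3, c = 0.
So g(n) = -n² - 3n.
Then g(1) = -4.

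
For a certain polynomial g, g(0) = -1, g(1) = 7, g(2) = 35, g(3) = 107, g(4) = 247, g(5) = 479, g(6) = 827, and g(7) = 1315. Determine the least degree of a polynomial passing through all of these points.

3

Forward differences of the values at s = 0, 1, 2, 3, 4, 5, 6, 7:
  g  : -1  7  35  107  247  479  827  1315
  Δ  : 8  28  72  140  232  348  488
  Δ^2: 20  44  68  92  116  140
  Δ^3: 24  24  24  24  24
  Δ^4: 0  0  0  0
  Δ^5: 0  0  0
  Δ^6: 0  0
  Δ^7: 0
The third differences are constant (24) and nonzero, while all higher differences vanish, so the minimal degree is 3.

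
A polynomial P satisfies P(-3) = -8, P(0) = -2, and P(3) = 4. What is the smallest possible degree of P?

1

Forward differences of the values at t = -3, 0, 3:
  P  : -8  -2  4
  Δ  : 6  6
  Δ^2: 0
The first differences are constant (6) and nonzero, while all higher differences vanish, so the minimal degree is 1.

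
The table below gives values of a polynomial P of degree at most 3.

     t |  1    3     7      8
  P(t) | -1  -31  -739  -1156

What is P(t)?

P(t) = -3t^3 + 6t^2 - 4

Write P(t) = at^3 + bt^2 + ct + d. Substituting each data point gives a linear system:
  a + b + c + d = -1
  27a + 9b + 3c + d = -31
  343a + 49b + 7c + d = -739
  512a + 64b + 8c + d = -1156
Solving the system yields a = -3, b = 6, c = 0, d = -4.
So P(t) = -3t^3 + 6t^2 - 4.
Check: P(3) = -31. ✓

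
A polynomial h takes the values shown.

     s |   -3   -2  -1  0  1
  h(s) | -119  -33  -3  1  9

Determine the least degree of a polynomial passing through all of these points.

3

Forward differences of the values at s = -3, -2, -1, 0, 1:
  h  : -119  -33  -3  1  9
  Δ  : 86  30  4  8
  Δ^2: -56  -26  4
  Δ^3: 30  30
  Δ^4: 0
The third differences are constant (30) and nonzero, while all higher differences vanish, so the minimal degree is 3.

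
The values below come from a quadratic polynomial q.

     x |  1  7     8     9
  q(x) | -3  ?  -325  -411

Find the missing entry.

The 3 known points determine the degree-2 polynomial uniquely.
Write q(x) = ax^2 + bx + c. Substituting each data point gives a linear system:
  a + b + c = -3
  64a + 8b + c = -325
  81a + 9b + c = -411
Solving the system yields a = -5, b = -1, c = 3.
So q(x) = -5x² - x + 3.
Then q(7) = -249.

-249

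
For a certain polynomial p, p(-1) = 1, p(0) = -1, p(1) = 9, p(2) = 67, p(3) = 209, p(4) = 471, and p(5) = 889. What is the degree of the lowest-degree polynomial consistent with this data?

Forward differences of the values at s = -1, 0, 1, 2, 3, 4, 5:
  p  : 1  -1  9  67  209  471  889
  Δ  : -2  10  58  142  262  418
  Δ^2: 12  48  84  120  156
  Δ^3: 36  36  36  36
  Δ^4: 0  0  0
  Δ^5: 0  0
  Δ^6: 0
The third differences are constant (36) and nonzero, while all higher differences vanish, so the minimal degree is 3.

3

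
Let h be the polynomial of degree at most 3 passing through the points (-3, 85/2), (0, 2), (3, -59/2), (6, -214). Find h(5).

Forward differences of the values at x = -3, 0, 3, 6:
  h  : 85/2  2  -59/2  -214
  Δ  : -81/2  -63/2  -369/2
  Δ^2: 9  -153
  Δ^3: -162
The third differences are constant, confirming degree 3.
Interpolating (Newton forward form) and evaluating at x = 5 gives h(5) = -251/2.

-251/2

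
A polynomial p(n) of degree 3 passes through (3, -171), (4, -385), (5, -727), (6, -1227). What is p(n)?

p(n) = -5n^3 - 4n^2 - n + 3

Write p(n) = an^3 + bn^2 + cn + d. Substituting each data point gives a linear system:
  27a + 9b + 3c + d = -171
  64a + 16b + 4c + d = -385
  125a + 25b + 5c + d = -727
  216a + 36b + 6c + d = -1227
Solving the system yields a = -5, b = -4, c = -1, d = 3.
So p(n) = -5n^3 - 4n^2 - n + 3.
Check: p(5) = -727. ✓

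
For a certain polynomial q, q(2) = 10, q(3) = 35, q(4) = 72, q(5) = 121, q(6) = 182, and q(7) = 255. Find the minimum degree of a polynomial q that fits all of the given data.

Forward differences of the values at n = 2, 3, 4, 5, 6, 7:
  q  : 10  35  72  121  182  255
  Δ  : 25  37  49  61  73
  Δ^2: 12  12  12  12
  Δ^3: 0  0  0
  Δ^4: 0  0
  Δ^5: 0
The second differences are constant (12) and nonzero, while all higher differences vanish, so the minimal degree is 2.

2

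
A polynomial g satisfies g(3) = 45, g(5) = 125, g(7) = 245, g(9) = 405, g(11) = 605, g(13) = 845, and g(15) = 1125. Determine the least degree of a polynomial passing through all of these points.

2

Forward differences of the values at u = 3, 5, 7, 9, 11, 13, 15:
  g  : 45  125  245  405  605  845  1125
  Δ  : 80  120  160  200  240  280
  Δ^2: 40  40  40  40  40
  Δ^3: 0  0  0  0
  Δ^4: 0  0  0
  Δ^5: 0  0
  Δ^6: 0
The second differences are constant (40) and nonzero, while all higher differences vanish, so the minimal degree is 2.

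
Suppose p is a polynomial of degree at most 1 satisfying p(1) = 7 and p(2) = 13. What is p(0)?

1

Using the Lagrange interpolation formula with nodes 1, 2:
  L_0(t) = (t - 2) / -1
  L_1(t) = (t - 1) / 1
Then p(t) = 7·L_0(t) + 13·L_1(t).
Expanding and collecting terms gives p(t) = 6t + 1.
Evaluating at t = 0: p(0) = 1.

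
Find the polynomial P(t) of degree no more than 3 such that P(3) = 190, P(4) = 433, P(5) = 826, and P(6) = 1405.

Write P(t) = at^3 + bt^2 + ct + d. Substituting each data point gives a linear system:
  27a + 9b + 3c + d = 190
  64a + 16b + 4c + d = 433
  125a + 25b + 5c + d = 826
  216a + 36b + 6c + d = 1405
Solving the system yields a = 6, b = 3, c = 0, d = 1.
So P(t) = 6t^3 + 3t^2 + 1.
Check: P(6) = 1405. ✓

P(t) = 6t^3 + 3t^2 + 1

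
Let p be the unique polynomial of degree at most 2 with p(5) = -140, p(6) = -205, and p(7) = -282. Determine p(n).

p(n) = -6n^2 + n + 5

Using the Lagrange interpolation formula with nodes 5, 6, 7:
  L_0(n) = (n - 6)(n - 7) / 2
  L_1(n) = (n - 5)(n - 7) / -1
  L_2(n) = (n - 5)(n - 6) / 2
Then p(n) = -140·L_0(n) - 205·L_1(n) - 282·L_2(n).
Expanding and collecting terms gives p(n) = -6n² + n + 5.
Check: p(5) = -140. ✓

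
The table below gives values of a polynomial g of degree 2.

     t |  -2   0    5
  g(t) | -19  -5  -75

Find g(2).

-15

Write g(t) = at^2 + bt + c. Substituting each data point gives a linear system:
  4a - 2b + c = -19
  c = -5
  25a + 5b + c = -75
Solving the system yields a = -3, b = 1, c = -5.
So g(t) = -3t^2 + t - 5.
Then g(2) = -15.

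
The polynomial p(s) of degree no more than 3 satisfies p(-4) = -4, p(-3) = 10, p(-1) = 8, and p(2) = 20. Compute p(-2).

12

Using the Lagrange interpolation formula with nodes -4, -3, -1, 2:
  L_0(s) = (s + 3)(s + 1)(s - 2) / -18
  L_1(s) = (s + 4)(s + 1)(s - 2) / 10
  L_2(s) = (s + 4)(s + 3)(s - 2) / -18
  L_3(s) = (s + 4)(s + 3)(s + 1) / 90
Then p(s) = -4·L_0(s) + 10·L_1(s) + 8·L_2(s) + 20·L_3(s).
Expanding and collecting terms gives p(s) = s^3 + 3s^2 - 2s + 4.
Evaluating at s = -2: p(-2) = 12.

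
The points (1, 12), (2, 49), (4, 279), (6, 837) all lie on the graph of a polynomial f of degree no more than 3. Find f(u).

f(u) = 3u^3 + 5u^2 + u + 3

Write f(u) = au^3 + bu^2 + cu + d. Substituting each data point gives a linear system:
  a + b + c + d = 12
  8a + 4b + 2c + d = 49
  64a + 16b + 4c + d = 279
  216a + 36b + 6c + d = 837
Solving the system yields a = 3, b = 5, c = 1, d = 3.
So f(u) = 3u^3 + 5u^2 + u + 3.
Check: f(4) = 279. ✓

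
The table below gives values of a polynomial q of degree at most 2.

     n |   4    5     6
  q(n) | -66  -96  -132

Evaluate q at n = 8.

-222

Forward differences of the values at n = 4, 5, 6:
  q  : -66  -96  -132
  Δ  : -30  -36
  Δ^2: -6
The second differences are constant, confirming degree 2.
Interpolating (Newton forward form) and evaluating at n = 8 gives q(8) = -222.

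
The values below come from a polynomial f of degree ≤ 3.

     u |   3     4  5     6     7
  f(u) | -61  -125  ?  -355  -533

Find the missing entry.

-221

On equispaced nodes a degree-3 polynomial has vanishing fourth forward difference, so
  f(3) - 4·f(4) + 6·f(5) - 4·f(6) + f(7) = 0.
Substituting the known values and solving for f(5):
  6·f(5) = -1326
  f(5) = -221.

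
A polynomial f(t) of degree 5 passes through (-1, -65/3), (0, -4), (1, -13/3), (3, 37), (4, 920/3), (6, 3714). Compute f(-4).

-7568/3

Write f(t) = at^5 + bt^4 + ct^3 + dt^2 + et + k. Substituting each data point gives a linear system:
  -a + b - c + d - e + k = -65/3
  k = -4
  a + b + c + d + e + k = -13/3
  243a + 81b + 27c + 9d + 3e + k = 37
  1024a + 256b + 64c + 16d + 4e + k = 920/3
  7776a + 1296b + 216c + 36d + 6e + k = 3714
Solving the system yields a = 1, b = -4, c = 6, d = -5, e = 5/3, k = -4.
So f(t) = t^5 - 4t^4 + 6t^3 - 5t^2 + (5/3)t - 4.
Then f(-4) = -7568/3.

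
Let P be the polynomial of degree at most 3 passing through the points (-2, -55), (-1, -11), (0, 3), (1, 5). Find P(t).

Write P(t) = at^3 + bt^2 + ct + d. Substituting each data point gives a linear system:
  -8a + 4b - 2c + d = -55
  -a + b - c + d = -11
  d = 3
  a + b + c + d = 5
Solving the system yields a = 3, b = -6, c = 5, d = 3.
So P(t) = 3t^3 - 6t^2 + 5t + 3.
Check: P(-1) = -11. ✓

P(t) = 3t^3 - 6t^2 + 5t + 3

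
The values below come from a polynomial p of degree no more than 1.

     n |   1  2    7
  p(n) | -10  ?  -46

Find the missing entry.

-16

The 2 known points determine the degree-1 polynomial uniquely.
Write p(n) = an + b. Substituting each data point gives a linear system:
  a + b = -10
  7a + b = -46
Solving the system yields a = -6, b = -4.
So p(n) = -6n - 4.
Then p(2) = -16.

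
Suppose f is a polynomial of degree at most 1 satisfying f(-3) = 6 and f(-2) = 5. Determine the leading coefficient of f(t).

Write f(t) = at + b. Substituting each data point gives a linear system:
  -3a + b = 6
  -2a + b = 5
Solving the system yields a = -1, b = 3.
So f(t) = -t + 3.
The leading coefficient is -1.

-1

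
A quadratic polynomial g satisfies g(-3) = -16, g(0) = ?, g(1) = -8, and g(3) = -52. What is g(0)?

2

The 3 known points determine the degree-2 polynomial uniquely.
Write g(t) = at^2 + bt + c. Substituting each data point gives a linear system:
  9a - 3b + c = -16
  a + b + c = -8
  9a + 3b + c = -52
Solving the system yields a = -4, b = -6, c = 2.
So g(t) = -4t^2 - 6t + 2.
Then g(0) = 2.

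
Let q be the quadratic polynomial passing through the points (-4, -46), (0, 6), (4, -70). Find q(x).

q(x) = -4x^2 - 3x + 6

Using the Lagrange interpolation formula with nodes -4, 0, 4:
  L_0(x) = x(x - 4) / 32
  L_1(x) = (x + 4)(x - 4) / -16
  L_2(x) = (x + 4)x / 32
Then q(x) = -46·L_0(x) + 6·L_1(x) - 70·L_2(x).
Expanding and collecting terms gives q(x) = -4x² - 3x + 6.
Check: q(-4) = -46. ✓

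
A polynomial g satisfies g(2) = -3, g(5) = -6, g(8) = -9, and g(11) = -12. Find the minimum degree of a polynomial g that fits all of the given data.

1

Forward differences of the values at x = 2, 5, 8, 11:
  g  : -3  -6  -9  -12
  Δ  : -3  -3  -3
  Δ^2: 0  0
  Δ^3: 0
The first differences are constant (-3) and nonzero, while all higher differences vanish, so the minimal degree is 1.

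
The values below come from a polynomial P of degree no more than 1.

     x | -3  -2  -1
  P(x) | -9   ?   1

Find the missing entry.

-4

The 2 known points determine the degree-1 polynomial uniquely.
Write P(x) = ax + b. Substituting each data point gives a linear system:
  -3a + b = -9
  -a + b = 1
Solving the system yields a = 5, b = 6.
So P(x) = 5x + 6.
Then P(-2) = -4.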